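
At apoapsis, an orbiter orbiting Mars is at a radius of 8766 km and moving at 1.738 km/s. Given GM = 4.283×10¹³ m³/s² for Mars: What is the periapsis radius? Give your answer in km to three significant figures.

periapsis radius ≈ 3920 km

r_a = 8.766×10⁶ m.
Specific energy ε = v²/2 − μ/r = -3.376×10⁶ J/kg, so a = −μ/(2ε) = 6.344×10⁶ m.
The apsides satisfy r_p + r_a = 2a, so the periapsis radius is 2a − r_a = 3.922×10⁶ m = 3922.1 km.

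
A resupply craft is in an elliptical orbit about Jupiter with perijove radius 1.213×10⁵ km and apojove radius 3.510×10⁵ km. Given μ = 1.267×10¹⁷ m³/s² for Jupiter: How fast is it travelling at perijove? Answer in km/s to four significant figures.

Semi-major axis a = (r_p + r_a)/2 = 2.3615×10⁵ km = 2.362×10⁸ m.
Vis-viva: v² = μ(2/r − 1/a) = 1.267×10¹⁷ × (1.649×10⁻⁸ − 4.235×10⁻⁹) = 1.553×10⁹ m²/s².
v = 39400 m/s = 39.40 km/s.

v ≈ 39.40 km/s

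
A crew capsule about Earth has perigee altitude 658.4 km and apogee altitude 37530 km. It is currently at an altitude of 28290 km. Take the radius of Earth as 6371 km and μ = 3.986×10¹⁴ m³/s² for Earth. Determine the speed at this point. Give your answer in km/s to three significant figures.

v ≈ 2.71 km/s

r_p = 6371 + 658.4 = 7029.4 km = 7.0294×10⁶ m.
r_a = 6371 + 37530 = 43901 km = 4.3901×10⁷ m.
r = 6371 + 28290 = 34661 km = 3.466×10⁷ m.
Semi-major axis a = (r_p + r_a)/2 = 25465 km = 2.547×10⁷ m.
Vis-viva: v² = μ(2/r − 1/a) = 3.986×10¹⁴ × (5.770×10⁻⁸ − 3.927×10⁻⁸) = 7.347×10⁶ m²/s².
v = 2711 m/s = 2.711 km/s.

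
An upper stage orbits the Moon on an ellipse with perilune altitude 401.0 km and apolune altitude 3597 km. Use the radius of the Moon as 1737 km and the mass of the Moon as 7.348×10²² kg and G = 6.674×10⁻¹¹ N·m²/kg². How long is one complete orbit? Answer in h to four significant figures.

μ = GM = 6.674×10⁻¹¹ × 7.348×10²² = 4.904×10¹² m³/s².
r_p = 1737 + 401.0 = 2138.0 km = 2.1380×10⁶ m.
r_a = 1737 + 3597 = 5334.0 km = 5.3340×10⁶ m.
Semi-major axis a = (r_p + r_a)/2 = (2138.0 + 5334.0)/2 = 3736.0 km = 3.736×10⁶ m.
By Kepler's third law T = 2π√(a³/μ) = 2π × 3.261×10³ = 2.049×10⁴ s.
= 5.691 h.

T ≈ 5.691 h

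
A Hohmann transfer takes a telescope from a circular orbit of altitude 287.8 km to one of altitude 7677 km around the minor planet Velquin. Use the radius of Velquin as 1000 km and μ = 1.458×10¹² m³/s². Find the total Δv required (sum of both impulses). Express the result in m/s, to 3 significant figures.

r₁ = 1000 + 287.8 = 1287.8 km = 1.2878×10⁶ m.
r₂ = 1000 + 7677 = 8677.0 km = 8.6770×10⁶ m.
Transfer ellipse a_t = (r₁ + r₂)/2 = 4.982×10⁶ m.
At r₁: circular v_c1 = √(μ/r₁) = 1064 m/s; transfer-periapsis v_p = √[μ(2/r₁ − 1/a_t)] = 1404 m/s.
Δv₁ = v_p − v_c1 = 340.1 m/s.
At r₂: circular v_c2 = √(μ/r₂) = 409.9 m/s; transfer-apoapsis v_a = √[μ(2/r₂ − 1/a_t)] = 208.4 m/s.
Δv₂ = v_c2 − v_a = 201.5 m/s.
Total Δv = Δv₁ + Δv₂ = 541.7 m/s.

Δv_total ≈ 542 m/s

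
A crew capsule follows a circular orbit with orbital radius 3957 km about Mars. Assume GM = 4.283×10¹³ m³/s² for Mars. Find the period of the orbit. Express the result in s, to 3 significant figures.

r = 3957 km = 3.957×10⁶ m.
Kepler's third law: T = 2π√(r³/μ) = 2π√((3.957×10⁶)³ / 4.283×10¹³).
r³/μ = 1.447×10⁶ s², so T = 2π × 1.203×10³ = 7.557×10³ s.

T ≈ 7560 s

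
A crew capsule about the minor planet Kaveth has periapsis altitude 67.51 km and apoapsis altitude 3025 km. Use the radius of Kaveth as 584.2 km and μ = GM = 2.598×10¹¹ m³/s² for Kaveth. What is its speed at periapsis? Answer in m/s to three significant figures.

v ≈ 822 m/s

r_p = 584.2 + 67.51 = 651.71 km = 6.5171×10⁵ m.
r_a = 584.2 + 3025 = 3609.2 km = 3.6092×10⁶ m.
Semi-major axis a = (r_p + r_a)/2 = 2130.5 km = 2.130×10⁶ m.
Vis-viva: v² = μ(2/r − 1/a) = 2.598×10¹¹ × (3.069×10⁻⁶ − 4.694×10⁻⁷) = 6.753×10⁵ m²/s².
v = 821.8 m/s.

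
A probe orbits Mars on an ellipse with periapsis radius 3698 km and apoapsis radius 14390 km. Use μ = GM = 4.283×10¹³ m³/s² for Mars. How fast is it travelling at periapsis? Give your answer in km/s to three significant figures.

Semi-major axis a = (r_p + r_a)/2 = 9044.0 km = 9.044×10⁶ m.
Vis-viva: v² = μ(2/r − 1/a) = 4.283×10¹³ × (5.408×10⁻⁷ − 1.106×10⁻⁷) = 1.843×10⁷ m²/s².
v = 4293 m/s = 4.293 km/s.

v ≈ 4.29 km/s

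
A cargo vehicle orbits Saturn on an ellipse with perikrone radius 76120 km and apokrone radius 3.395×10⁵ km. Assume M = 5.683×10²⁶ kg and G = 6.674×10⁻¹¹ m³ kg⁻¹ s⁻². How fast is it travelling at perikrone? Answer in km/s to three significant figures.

v ≈ 28.5 km/s

μ = GM = 6.674×10⁻¹¹ × 5.683×10²⁶ = 3.793×10¹⁶ m³/s².
Semi-major axis a = (r_p + r_a)/2 = 2.0781×10⁵ km = 2.078×10⁸ m.
Vis-viva: v² = μ(2/r − 1/a) = 3.793×10¹⁶ × (2.627×10⁻⁸ − 4.812×10⁻⁹) = 8.140×10⁸ m²/s².
v = 28530 m/s = 28.53 km/s.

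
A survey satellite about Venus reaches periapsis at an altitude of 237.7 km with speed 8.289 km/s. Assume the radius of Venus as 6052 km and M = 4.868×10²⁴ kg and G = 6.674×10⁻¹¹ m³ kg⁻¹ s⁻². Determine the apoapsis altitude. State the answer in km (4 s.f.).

μ = GM = 6.674×10⁻¹¹ × 4.868×10²⁴ = 3.249×10¹⁴ m³/s².
r_p = 6052 + 237.7 = 6289.7 km = 6.290×10⁶ m.
Specific energy ε = v²/2 − μ/r = -1.730×10⁷ J/kg, so a = −μ/(2ε) = 9.390×10⁶ m.
The apsides satisfy r_p + r_a = 2a, so the apoapsis radius is 2a − r_p = 1.249×10⁷ m = 12489 km.
Apoapsis altitude = 12489 − 6052 = 6437.5 km.

apoapsis altitude ≈ 6437 km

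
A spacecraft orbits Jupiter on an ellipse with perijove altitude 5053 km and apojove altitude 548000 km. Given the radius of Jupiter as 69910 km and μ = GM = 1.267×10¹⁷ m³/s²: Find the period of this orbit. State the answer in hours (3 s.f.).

T ≈ 31.6 hours

r_p = 69910 + 5053 = 74963 km = 7.4963×10⁷ m.
r_a = 69910 + 548000 = 617910 km = 6.1791×10⁸ m.
Semi-major axis a = (r_p + r_a)/2 = (74963 + 6.1791×10⁵)/2 = 3.4644×10⁵ km = 3.464×10⁸ m.
By Kepler's third law T = 2π√(a³/μ) = 2π × 1.812×10⁴ = 1.138×10⁵ s.
= 31.62 hours.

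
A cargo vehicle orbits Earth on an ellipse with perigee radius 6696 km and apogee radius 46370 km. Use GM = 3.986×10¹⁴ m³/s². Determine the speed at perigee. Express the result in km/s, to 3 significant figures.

Semi-major axis a = (r_p + r_a)/2 = 26533 km = 2.653×10⁷ m.
Vis-viva: v² = μ(2/r − 1/a) = 3.986×10¹⁴ × (2.987×10⁻⁷ − 3.769×10⁻⁸) = 1.040×10⁸ m²/s².
v = 10200 m/s = 10.20 km/s.

v ≈ 10.2 km/s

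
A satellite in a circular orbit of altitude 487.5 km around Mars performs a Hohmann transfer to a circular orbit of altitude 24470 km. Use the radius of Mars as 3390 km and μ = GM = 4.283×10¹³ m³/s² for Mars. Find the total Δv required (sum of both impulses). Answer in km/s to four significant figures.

Δv_total ≈ 1.707 km/s

r₁ = 3390 + 487.5 = 3877.5 km = 3.8775×10⁶ m.
r₂ = 3390 + 24470 = 27860 km = 2.7860×10⁷ m.
Transfer ellipse a_t = (r₁ + r₂)/2 = 1.587×10⁷ m.
At r₁: circular v_c1 = √(μ/r₁) = 3324 m/s; transfer-periapsis v_p = √[μ(2/r₁ − 1/a_t)] = 4404 m/s.
Δv₁ = v_p − v_c1 = 1080 m/s.
At r₂: circular v_c2 = √(μ/r₂) = 1240 m/s; transfer-apoapsis v_a = √[μ(2/r₂ − 1/a_t)] = 612.9 m/s.
Δv₂ = v_c2 − v_a = 627.0 m/s.
Total Δv = Δv₁ + Δv₂ = 1707 m/s = 1.707 km/s.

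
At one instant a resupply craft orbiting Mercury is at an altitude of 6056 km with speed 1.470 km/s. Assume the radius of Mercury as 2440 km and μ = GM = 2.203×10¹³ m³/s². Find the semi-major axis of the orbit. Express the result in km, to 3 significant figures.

a ≈ 7280 km

r = 2440 + 6056 = 8496.0 km = 8.496×10⁶ m.
Specific orbital energy ε = v²/2 − μ/r = (1470)²/2 − 2.203×10¹³/8.496×10⁶ = -1.513×10⁶ J/kg.
Since ε = −μ/(2a), a = −μ/(2ε) = 7.282×10⁶ m = 7282.5 km.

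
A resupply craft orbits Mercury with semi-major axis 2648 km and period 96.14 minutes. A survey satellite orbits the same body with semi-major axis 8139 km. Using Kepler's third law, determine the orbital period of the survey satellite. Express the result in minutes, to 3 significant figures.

T₂ ≈ 518 minutes

Kepler's third law: T² ∝ a³, so T₂ = T₁ (a₂/a₁)^(3/2).
a₂/a₁ = 3.074, (a₂/a₁)^(3/2) = 5.389.
T₂ = 96.14 × 5.389 = 518.1 minutes.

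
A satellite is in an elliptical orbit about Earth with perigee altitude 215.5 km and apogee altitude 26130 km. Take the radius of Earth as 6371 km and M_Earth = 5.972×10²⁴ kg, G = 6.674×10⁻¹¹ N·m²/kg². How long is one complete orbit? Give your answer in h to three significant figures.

T ≈ 7.55 h

μ = GM = 6.674×10⁻¹¹ × 5.972×10²⁴ = 3.986×10¹⁴ m³/s².
r_p = 6371 + 215.5 = 6586.5 km = 6.5865×10⁶ m.
r_a = 6371 + 26130 = 32501 km = 3.2501×10⁷ m.
Semi-major axis a = (r_p + r_a)/2 = (6586.5 + 32501)/2 = 19544 km = 1.954×10⁷ m.
By Kepler's third law T = 2π√(a³/μ) = 2π × 4.328×10³ = 2.719×10⁴ s.
= 7.553 h.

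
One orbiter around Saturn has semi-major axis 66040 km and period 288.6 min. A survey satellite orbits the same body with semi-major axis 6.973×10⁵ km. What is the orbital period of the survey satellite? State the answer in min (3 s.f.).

T₂ ≈ 9900 min

Kepler's third law: T² ∝ a³, so T₂ = T₁ (a₂/a₁)^(3/2).
a₂/a₁ = 10.56, (a₂/a₁)^(3/2) = 34.31.
T₂ = 288.6 × 34.31 = 9902 min.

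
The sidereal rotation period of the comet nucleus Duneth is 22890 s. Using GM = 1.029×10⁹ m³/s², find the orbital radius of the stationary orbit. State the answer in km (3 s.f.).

r_sync ≈ 239 km

A synchronous orbit has period T, so by Kepler's third law a = (μT²/4π²)^(1/3).
μT²/4π² = 1.029×10⁹ × (2.289×10⁴)² / 39.48 = 1.366×10¹⁶ m³.
a = 2.390×10⁵ m = 239.03 km.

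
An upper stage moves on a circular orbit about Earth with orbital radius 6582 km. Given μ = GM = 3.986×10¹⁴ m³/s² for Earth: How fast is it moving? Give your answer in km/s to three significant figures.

r = 6582 km = 6.582×10⁶ m.
For a circular orbit v = √(μ/r) = √(3.986×10¹⁴ / 6.582×10⁶) = √(6.056×10⁷) = 7782 m/s.
That is 7.782 km/s.

v ≈ 7.78 km/s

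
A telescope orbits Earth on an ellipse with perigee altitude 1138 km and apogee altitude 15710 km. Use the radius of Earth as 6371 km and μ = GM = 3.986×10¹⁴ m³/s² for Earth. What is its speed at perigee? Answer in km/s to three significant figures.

v ≈ 8.90 km/s

r_p = 6371 + 1138 = 7509.0 km = 7.5090×10⁶ m.
r_a = 6371 + 15710 = 22081 km = 2.2081×10⁷ m.
Semi-major axis a = (r_p + r_a)/2 = 14795 km = 1.480×10⁷ m.
Vis-viva: v² = μ(2/r − 1/a) = 3.986×10¹⁴ × (2.663×10⁻⁷ − 6.759×10⁻⁸) = 7.922×10⁷ m²/s².
v = 8901 m/s = 8.901 km/s.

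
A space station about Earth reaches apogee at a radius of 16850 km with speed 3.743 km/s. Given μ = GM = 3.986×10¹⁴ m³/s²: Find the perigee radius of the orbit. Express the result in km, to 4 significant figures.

perigee radius ≈ 7089 km

r_a = 1.685×10⁷ m.
Specific energy ε = v²/2 − μ/r = -1.665×10⁷ J/kg, so a = −μ/(2ε) = 1.197×10⁷ m.
The apsides satisfy r_p + r_a = 2a, so the perigee radius is 2a − r_a = 7.089×10⁶ m = 7088.8 km.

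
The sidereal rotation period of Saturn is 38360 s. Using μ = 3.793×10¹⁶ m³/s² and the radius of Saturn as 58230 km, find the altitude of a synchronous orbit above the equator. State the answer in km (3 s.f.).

A synchronous orbit has period T, so by Kepler's third law a = (μT²/4π²)^(1/3).
μT²/4π² = 3.793×10¹⁶ × (3.836×10⁴)² / 39.48 = 1.414×10²⁴ m³.
a = 1.122×10⁸ m = 1.1223×10⁵ km.
Altitude h = a − R = 1.1223×10⁵ − 58230 = 54005 km.

h_sync ≈ 54000 km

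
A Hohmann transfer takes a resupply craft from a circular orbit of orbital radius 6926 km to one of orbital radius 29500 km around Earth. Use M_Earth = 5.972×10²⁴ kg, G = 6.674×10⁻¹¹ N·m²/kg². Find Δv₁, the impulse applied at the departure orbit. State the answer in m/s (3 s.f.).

Δv ≈ 2070 m/s

μ = GM = 6.674×10⁻¹¹ × 5.972×10²⁴ = 3.986×10¹⁴ m³/s².
r₁ = 6926 km = 6.926×10⁶ m.
r₂ = 29500 km = 2.950×10⁷ m.
Transfer ellipse a_t = (r₁ + r₂)/2 = 1.821×10⁷ m.
At r₁: circular v_c1 = √(μ/r₁) = 7586 m/s; transfer-perigee v_p = √[μ(2/r₁ − 1/a_t)] = 9655 m/s.
Δv₁ = v_p − v_c1 = 2069 m/s.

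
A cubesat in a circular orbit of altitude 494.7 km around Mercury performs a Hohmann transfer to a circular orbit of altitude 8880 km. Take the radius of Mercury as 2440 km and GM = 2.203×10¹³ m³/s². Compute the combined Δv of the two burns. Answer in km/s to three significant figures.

r₁ = 2440 + 494.7 = 2934.7 km = 2.9347×10⁶ m.
r₂ = 2440 + 8880 = 11320 km = 1.1320×10⁷ m.
Transfer ellipse a_t = (r₁ + r₂)/2 = 7.127×10⁶ m.
At r₁: circular v_c1 = √(μ/r₁) = 2740 m/s; transfer-periherm v_p = √[μ(2/r₁ − 1/a_t)] = 3453 m/s.
Δv₁ = v_p − v_c1 = 713.1 m/s.
At r₂: circular v_c2 = √(μ/r₂) = 1395 m/s; transfer-apoherm v_a = √[μ(2/r₂ − 1/a_t)] = 895.2 m/s.
Δv₂ = v_c2 − v_a = 499.9 m/s.
Total Δv = Δv₁ + Δv₂ = 1213 m/s = 1.213 km/s.

Δv_total ≈ 1.21 km/s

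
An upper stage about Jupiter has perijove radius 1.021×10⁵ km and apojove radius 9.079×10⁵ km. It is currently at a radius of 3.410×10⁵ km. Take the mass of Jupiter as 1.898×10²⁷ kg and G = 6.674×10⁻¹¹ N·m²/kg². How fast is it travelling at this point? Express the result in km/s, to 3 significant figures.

v ≈ 22.2 km/s

μ = GM = 6.674×10⁻¹¹ × 1.898×10²⁷ = 1.267×10¹⁷ m³/s².
Semi-major axis a = (r_p + r_a)/2 = 5.0500×10⁵ km = 5.050×10⁸ m.
Vis-viva: v² = μ(2/r − 1/a) = 1.267×10¹⁷ × (5.865×10⁻⁹ − 1.980×10⁻⁹) = 4.921×10⁸ m²/s².
v = 22180 m/s = 22.18 km/s.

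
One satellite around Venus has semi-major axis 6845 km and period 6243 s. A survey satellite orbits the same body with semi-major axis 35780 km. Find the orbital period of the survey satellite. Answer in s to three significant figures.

T₂ ≈ 74600 s

Kepler's third law: T² ∝ a³, so T₂ = T₁ (a₂/a₁)^(3/2).
a₂/a₁ = 5.227, (a₂/a₁)^(3/2) = 11.95.
T₂ = 6243 × 11.95 = 74610 s.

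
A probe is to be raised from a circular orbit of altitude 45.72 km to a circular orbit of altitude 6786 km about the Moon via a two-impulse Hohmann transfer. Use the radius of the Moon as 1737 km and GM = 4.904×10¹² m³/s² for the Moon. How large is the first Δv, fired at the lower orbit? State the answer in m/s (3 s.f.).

r₁ = 1737 + 45.72 = 1782.7 km = 1.7827×10⁶ m.
r₂ = 1737 + 6786 = 8523.0 km = 8.5230×10⁶ m.
Transfer ellipse a_t = (r₁ + r₂)/2 = 5.153×10⁶ m.
At r₁: circular v_c1 = √(μ/r₁) = 1659 m/s; transfer-perilune v_p = √[μ(2/r₁ − 1/a_t)] = 2133 m/s.
Δv₁ = v_p − v_c1 = 474.5 m/s.

Δv ≈ 475 m/s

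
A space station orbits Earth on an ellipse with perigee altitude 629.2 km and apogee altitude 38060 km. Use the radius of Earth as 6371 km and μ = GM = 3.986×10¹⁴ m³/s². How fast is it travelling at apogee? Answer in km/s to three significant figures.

v ≈ 1.56 km/s

r_p = 6371 + 629.2 = 7000.2 km = 7.0002×10⁶ m.
r_a = 6371 + 38060 = 44431 km = 4.4431×10⁷ m.
Semi-major axis a = (r_p + r_a)/2 = 25716 km = 2.572×10⁷ m.
Vis-viva: v² = μ(2/r − 1/a) = 3.986×10¹⁴ × (4.501×10⁻⁸ − 3.889×10⁻⁸) = 2.442×10⁶ m²/s².
v = 1563 m/s = 1.563 km/s.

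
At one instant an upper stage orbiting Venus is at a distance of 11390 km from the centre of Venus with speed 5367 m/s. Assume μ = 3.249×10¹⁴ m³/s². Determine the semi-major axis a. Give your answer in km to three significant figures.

r = 1.139×10⁷ m.
Vis-viva rearranged: 1/a = 2/r − v²/μ = 1.756×10⁻⁷ − 8.866×10⁻⁸ = 8.694×10⁻⁸ m⁻¹.
a = 1.150×10⁷ m = 11503 km.

a ≈ 11500 km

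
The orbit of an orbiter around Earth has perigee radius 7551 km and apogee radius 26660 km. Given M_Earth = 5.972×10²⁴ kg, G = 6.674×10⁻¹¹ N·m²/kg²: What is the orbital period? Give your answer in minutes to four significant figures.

μ = GM = 6.674×10⁻¹¹ × 5.972×10²⁴ = 3.986×10¹⁴ m³/s².
Semi-major axis a = (r_p + r_a)/2 = (7551.0 + 26660)/2 = 17106 km = 1.711×10⁷ m.
By Kepler's third law T = 2π√(a³/μ) = 2π × 3.544×10³ = 2.227×10⁴ s.
= 371.1 minutes.

T ≈ 371.1 minutes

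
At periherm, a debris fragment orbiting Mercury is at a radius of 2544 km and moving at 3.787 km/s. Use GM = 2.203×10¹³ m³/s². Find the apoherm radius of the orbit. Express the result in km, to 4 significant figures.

apoherm radius ≈ 12250 km

r_p = 2.544×10⁶ m.
Specific energy ε = v²/2 − μ/r = -1.489×10⁶ J/kg, so a = −μ/(2ε) = 7.398×10⁶ m.
The apsides satisfy r_p + r_a = 2a, so the apoherm radius is 2a − r_p = 1.225×10⁷ m = 12252 km.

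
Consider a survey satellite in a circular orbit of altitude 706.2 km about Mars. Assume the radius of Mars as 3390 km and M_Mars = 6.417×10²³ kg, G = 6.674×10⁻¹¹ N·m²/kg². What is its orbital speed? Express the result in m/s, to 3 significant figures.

μ = GM = 6.674×10⁻¹¹ × 6.417×10²³ = 4.283×10¹³ m³/s².
r = 3390 + 706.2 = 4096.2 km = 4.0962×10⁶ m.
For a circular orbit v = √(μ/r) = √(4.283×10¹³ / 4.096×10⁶) = √(1.046×10⁷) = 3233 m/s.

v ≈ 3230 m/s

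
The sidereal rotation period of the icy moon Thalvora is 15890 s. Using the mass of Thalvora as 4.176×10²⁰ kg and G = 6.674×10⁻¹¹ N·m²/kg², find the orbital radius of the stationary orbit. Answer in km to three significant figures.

μ = GM = 6.674×10⁻¹¹ × 4.176×10²⁰ = 2.787×10¹⁰ m³/s².
A synchronous orbit has period T, so by Kepler's third law a = (μT²/4π²)^(1/3).
μT²/4π² = 2.787×10¹⁰ × (1.589×10⁴)² / 39.48 = 1.783×10¹⁷ m³.
a = 5.628×10⁵ m = 562.79 km.

r_sync ≈ 563 km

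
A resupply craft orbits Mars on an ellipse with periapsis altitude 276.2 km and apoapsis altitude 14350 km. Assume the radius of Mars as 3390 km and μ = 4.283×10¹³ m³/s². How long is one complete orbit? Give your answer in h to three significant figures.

T ≈ 9.34 h

r_p = 3390 + 276.2 = 3666.2 km = 3.6662×10⁶ m.
r_a = 3390 + 14350 = 17740 km = 1.7740×10⁷ m.
Semi-major axis a = (r_p + r_a)/2 = (3666.2 + 17740)/2 = 10703 km = 1.070×10⁷ m.
By Kepler's third law T = 2π√(a³/μ) = 2π × 5.350×10³ = 3.362×10⁴ s.
= 9.338 h.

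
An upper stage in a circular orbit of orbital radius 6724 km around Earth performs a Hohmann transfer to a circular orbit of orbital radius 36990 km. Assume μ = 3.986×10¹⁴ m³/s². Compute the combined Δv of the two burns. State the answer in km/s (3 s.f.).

r₁ = 6724 km = 6.724×10⁶ m.
r₂ = 36990 km = 3.699×10⁷ m.
Transfer ellipse a_t = (r₁ + r₂)/2 = 2.186×10⁷ m.
At r₁: circular v_c1 = √(μ/r₁) = 7699 m/s; transfer-perigee v_p = √[μ(2/r₁ − 1/a_t)] = 10020 m/s.
Δv₁ = v_p − v_c1 = 2317 m/s.
At r₂: circular v_c2 = √(μ/r₂) = 3283 m/s; transfer-apogee v_a = √[μ(2/r₂ − 1/a_t)] = 1821 m/s.
Δv₂ = v_c2 − v_a = 1462 m/s.
Total Δv = Δv₁ + Δv₂ = 3779 m/s = 3.779 km/s.

Δv_total ≈ 3.78 km/s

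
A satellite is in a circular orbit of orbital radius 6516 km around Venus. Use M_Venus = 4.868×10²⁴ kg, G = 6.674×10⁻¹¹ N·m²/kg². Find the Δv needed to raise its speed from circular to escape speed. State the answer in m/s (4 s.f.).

μ = GM = 6.674×10⁻¹¹ × 4.868×10²⁴ = 3.249×10¹⁴ m³/s².
r = 6516 km = 6.516×10⁶ m.
Circular speed v_c = √(μ/r) = 7061 m/s.
Escape speed v_esc = √(2μ/r) = √2 × v_c = 9986 m/s.
Δv = v_esc − v_c = 2925 m/s.

Δv ≈ 2925 m/s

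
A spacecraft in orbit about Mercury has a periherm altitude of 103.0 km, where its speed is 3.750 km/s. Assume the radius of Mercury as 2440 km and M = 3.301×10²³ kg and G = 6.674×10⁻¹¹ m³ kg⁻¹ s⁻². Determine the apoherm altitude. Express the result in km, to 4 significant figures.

apoherm altitude ≈ 8516 km

μ = GM = 6.674×10⁻¹¹ × 3.301×10²³ = 2.203×10¹³ m³/s².
r_p = 2440 + 103.0 = 2543.0 km = 2.543×10⁶ m.
Specific energy ε = v²/2 − μ/r = -1.632×10⁶ J/kg, so a = −μ/(2ε) = 6.749×10⁶ m.
The apsides satisfy r_p + r_a = 2a, so the apoherm radius is 2a − r_p = 1.096×10⁷ m = 10956 km.
Apoherm altitude = 10956 − 2440 = 8515.6 km.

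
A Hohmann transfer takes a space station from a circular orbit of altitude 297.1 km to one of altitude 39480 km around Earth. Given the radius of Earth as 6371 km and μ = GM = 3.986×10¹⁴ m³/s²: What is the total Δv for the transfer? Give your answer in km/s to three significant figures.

Δv_total ≈ 3.95 km/s

r₁ = 6371 + 297.1 = 6668.1 km = 6.6681×10⁶ m.
r₂ = 6371 + 39480 = 45851 km = 4.5851×10⁷ m.
Transfer ellipse a_t = (r₁ + r₂)/2 = 2.626×10⁷ m.
At r₁: circular v_c1 = √(μ/r₁) = 7732 m/s; transfer-perigee v_p = √[μ(2/r₁ − 1/a_t)] = 10220 m/s.
Δv₁ = v_p − v_c1 = 2485 m/s.
At r₂: circular v_c2 = √(μ/r₂) = 2948 m/s; transfer-apogee v_a = √[μ(2/r₂ − 1/a_t)] = 1486 m/s.
Δv₂ = v_c2 − v_a = 1463 m/s.
Total Δv = Δv₁ + Δv₂ = 3948 m/s = 3.948 km/s.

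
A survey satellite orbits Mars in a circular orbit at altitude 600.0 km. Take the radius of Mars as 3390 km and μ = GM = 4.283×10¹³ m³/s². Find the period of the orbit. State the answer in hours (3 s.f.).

T ≈ 2.13 hours

r = 3390 + 600.0 = 3990.0 km = 3.9900×10⁶ m.
Kepler's third law: T = 2π√(r³/μ) = 2π√((3.990×10⁶)³ / 4.283×10¹³).
r³/μ = 1.483×10⁶ s², so T = 2π × 1.218×10³ = 7.652×10³ s.
Converting: 7.652×10³ s ÷ 3600 = 2.126 hours.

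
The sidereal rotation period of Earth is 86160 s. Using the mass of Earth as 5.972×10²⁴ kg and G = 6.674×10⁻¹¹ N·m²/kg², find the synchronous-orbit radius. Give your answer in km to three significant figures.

r_sync ≈ 42200 km

μ = GM = 6.674×10⁻¹¹ × 5.972×10²⁴ = 3.986×10¹⁴ m³/s².
A synchronous orbit has period T, so by Kepler's third law a = (μT²/4π²)^(1/3).
μT²/4π² = 3.986×10¹⁴ × (8.616×10⁴)² / 39.48 = 7.495×10²² m³.
a = 4.216×10⁷ m = 42162 km.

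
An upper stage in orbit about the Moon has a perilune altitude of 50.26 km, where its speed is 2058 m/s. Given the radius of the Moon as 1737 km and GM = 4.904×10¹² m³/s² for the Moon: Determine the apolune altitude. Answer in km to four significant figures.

r_p = 1737 + 50.26 = 1787.3 km = 1.787×10⁶ m.
Specific energy ε = v²/2 − μ/r = -6.262×10⁵ J/kg, so a = −μ/(2ε) = 3.916×10⁶ m.
The apsides satisfy r_p + r_a = 2a, so the apolune radius is 2a − r_p = 6.044×10⁶ m = 6044.3 km.
Apolune altitude = 6044.3 − 1737 = 4307.3 km.

apolune altitude ≈ 4307 km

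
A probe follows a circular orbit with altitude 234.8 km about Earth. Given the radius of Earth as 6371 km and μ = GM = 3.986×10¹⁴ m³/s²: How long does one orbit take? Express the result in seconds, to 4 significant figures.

T ≈ 5343 seconds

r = 6371 + 234.8 = 6605.8 km = 6.6058×10⁶ m.
Kepler's third law: T = 2π√(r³/μ) = 2π√((6.606×10⁶)³ / 3.986×10¹⁴).
r³/μ = 7.232×10⁵ s², so T = 2π × 8.504×10² = 5.343×10³ s.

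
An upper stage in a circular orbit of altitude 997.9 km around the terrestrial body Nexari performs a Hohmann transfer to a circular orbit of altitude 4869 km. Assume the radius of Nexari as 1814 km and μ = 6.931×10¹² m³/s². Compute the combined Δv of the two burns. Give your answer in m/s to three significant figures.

Δv_total ≈ 527 m/s

r₁ = 1814 + 997.9 = 2811.9 km = 2.8119×10⁶ m.
r₂ = 1814 + 4869 = 6683.0 km = 6.6830×10⁶ m.
Transfer ellipse a_t = (r₁ + r₂)/2 = 4.747×10⁶ m.
At r₁: circular v_c1 = √(μ/r₁) = 1570 m/s; transfer-periapsis v_p = √[μ(2/r₁ − 1/a_t)] = 1863 m/s.
Δv₁ = v_p − v_c1 = 292.8 m/s.
At r₂: circular v_c2 = √(μ/r₂) = 1018 m/s; transfer-apoapsis v_a = √[μ(2/r₂ − 1/a_t)] = 783.8 m/s.
Δv₂ = v_c2 − v_a = 234.6 m/s.
Total Δv = Δv₁ + Δv₂ = 527.4 m/s.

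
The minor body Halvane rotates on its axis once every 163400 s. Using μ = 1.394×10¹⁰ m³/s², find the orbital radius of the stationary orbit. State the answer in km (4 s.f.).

r_sync ≈ 2113 km

A synchronous orbit has period T, so by Kepler's third law a = (μT²/4π²)^(1/3).
μT²/4π² = 1.394×10¹⁰ × (1.634×10⁵)² / 39.48 = 9.428×10¹⁸ m³.
a = 2.113×10⁶ m = 2112.5 km.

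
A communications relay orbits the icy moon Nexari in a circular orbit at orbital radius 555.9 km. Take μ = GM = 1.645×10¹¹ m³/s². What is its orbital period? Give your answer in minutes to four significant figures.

r = 555.9 km = 5.559×10⁵ m.
Kepler's third law: T = 2π√(r³/μ) = 2π√((5.559×10⁵)³ / 1.645×10¹¹).
r³/μ = 1.044×10⁶ s², so T = 2π × 1.022×10³ = 6.421×10³ s.
Converting: 6.421×10³ s ÷ 60.00 = 107.0 minutes.

T ≈ 107.0 minutes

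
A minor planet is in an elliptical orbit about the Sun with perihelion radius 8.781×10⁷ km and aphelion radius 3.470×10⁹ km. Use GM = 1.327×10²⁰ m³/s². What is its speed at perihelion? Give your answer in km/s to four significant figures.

Semi-major axis a = (r_p + r_a)/2 = 1.7789×10⁹ km = 1.779×10¹² m.
Vis-viva: v² = μ(2/r − 1/a) = 1.327×10²⁰ × (2.278×10⁻¹¹ − 5.621×10⁻¹³) = 2.948×10⁹ m²/s².
v = 54290 m/s = 54.29 km/s.

v ≈ 54.29 km/s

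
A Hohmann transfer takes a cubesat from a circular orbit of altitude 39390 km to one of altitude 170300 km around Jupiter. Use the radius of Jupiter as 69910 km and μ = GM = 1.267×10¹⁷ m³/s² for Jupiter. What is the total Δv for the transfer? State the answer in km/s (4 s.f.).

Δv_total ≈ 10.67 km/s

r₁ = 69910 + 39390 = 109300 km = 1.0930×10⁸ m.
r₂ = 69910 + 170300 = 240210 km = 2.4021×10⁸ m.
Transfer ellipse a_t = (r₁ + r₂)/2 = 1.748×10⁸ m.
At r₁: circular v_c1 = √(μ/r₁) = 34050 m/s; transfer-perijove v_p = √[μ(2/r₁ − 1/a_t)] = 39920 m/s.
Δv₁ = v_p − v_c1 = 5870 m/s.
At r₂: circular v_c2 = √(μ/r₂) = 22970 m/s; transfer-apojove v_a = √[μ(2/r₂ − 1/a_t)] = 18160 m/s.
Δv₂ = v_c2 − v_a = 4803 m/s.
Total Δv = Δv₁ + Δv₂ = 10670 m/s = 10.67 km/s.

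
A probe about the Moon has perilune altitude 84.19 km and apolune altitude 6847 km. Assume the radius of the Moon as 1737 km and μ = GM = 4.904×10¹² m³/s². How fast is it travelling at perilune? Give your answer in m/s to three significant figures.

v ≈ 2110 m/s

r_p = 1737 + 84.19 = 1821.2 km = 1.8212×10⁶ m.
r_a = 1737 + 6847 = 8584.0 km = 8.5840×10⁶ m.
Semi-major axis a = (r_p + r_a)/2 = 5202.6 km = 5.203×10⁶ m.
Vis-viva: v² = μ(2/r − 1/a) = 4.904×10¹² × (1.098×10⁻⁶ − 1.922×10⁻⁷) = 4.443×10⁶ m²/s².
v = 2108 m/s.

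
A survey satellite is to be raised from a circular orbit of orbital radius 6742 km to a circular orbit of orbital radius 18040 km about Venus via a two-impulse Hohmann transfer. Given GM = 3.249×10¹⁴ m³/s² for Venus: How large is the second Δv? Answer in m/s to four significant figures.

Δv ≈ 1113 m/s

r₁ = 6742 km = 6.742×10⁶ m.
r₂ = 18040 km = 1.804×10⁷ m.
Transfer ellipse a_t = (r₁ + r₂)/2 = 1.239×10⁷ m.
At r₁: circular v_c1 = √(μ/r₁) = 6942 m/s; transfer-periapsis v_p = √[μ(2/r₁ − 1/a_t)] = 8376 m/s.
At r₂: circular v_c2 = √(μ/r₂) = 4244 m/s; transfer-apoapsis v_a = √[μ(2/r₂ − 1/a_t)] = 3130 m/s.
Δv₂ = v_c2 − v_a = 1113 m/s.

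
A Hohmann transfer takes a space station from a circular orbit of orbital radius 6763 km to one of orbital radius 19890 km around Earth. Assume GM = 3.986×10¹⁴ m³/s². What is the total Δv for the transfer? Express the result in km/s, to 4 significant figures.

r₁ = 6763 km = 6.763×10⁶ m.
r₂ = 19890 km = 1.989×10⁷ m.
Transfer ellipse a_t = (r₁ + r₂)/2 = 1.333×10⁷ m.
At r₁: circular v_c1 = √(μ/r₁) = 7677 m/s; transfer-perigee v_p = √[μ(2/r₁ − 1/a_t)] = 9379 m/s.
Δv₁ = v_p − v_c1 = 1702 m/s.
At r₂: circular v_c2 = √(μ/r₂) = 4477 m/s; transfer-apogee v_a = √[μ(2/r₂ − 1/a_t)] = 3189 m/s.
Δv₂ = v_c2 − v_a = 1288 m/s.
Total Δv = Δv₁ + Δv₂ = 2989 m/s = 2.989 km/s.

Δv_total ≈ 2.989 km/s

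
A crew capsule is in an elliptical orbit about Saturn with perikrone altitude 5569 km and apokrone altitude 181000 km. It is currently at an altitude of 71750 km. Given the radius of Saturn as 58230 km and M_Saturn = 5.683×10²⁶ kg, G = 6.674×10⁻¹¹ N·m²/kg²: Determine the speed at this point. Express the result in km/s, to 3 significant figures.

μ = GM = 6.674×10⁻¹¹ × 5.683×10²⁶ = 3.793×10¹⁶ m³/s².
r_p = 58230 + 5569 = 63799 km = 6.3799×10⁷ m.
r_a = 58230 + 181000 = 239230 km = 2.3923×10⁸ m.
r = 58230 + 71750 = 1.2998×10⁵ km = 1.300×10⁸ m.
Semi-major axis a = (r_p + r_a)/2 = 1.5151×10⁵ km = 1.515×10⁸ m.
Vis-viva: v² = μ(2/r − 1/a) = 3.793×10¹⁶ × (1.539×10⁻⁸ − 6.600×10⁻⁹) = 3.333×10⁸ m²/s².
v = 18260 m/s = 18.26 km/s.

v ≈ 18.3 km/s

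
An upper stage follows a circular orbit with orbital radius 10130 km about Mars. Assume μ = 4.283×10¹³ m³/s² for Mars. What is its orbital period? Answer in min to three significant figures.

r = 10130 km = 1.013×10⁷ m.
Kepler's third law: T = 2π√(r³/μ) = 2π√((1.013×10⁷)³ / 4.283×10¹³).
r³/μ = 2.427×10⁷ s², so T = 2π × 4.927×10³ = 3.095×10⁴ s.
Converting: 3.095×10⁴ s ÷ 60.00 = 515.9 min.

T ≈ 516 min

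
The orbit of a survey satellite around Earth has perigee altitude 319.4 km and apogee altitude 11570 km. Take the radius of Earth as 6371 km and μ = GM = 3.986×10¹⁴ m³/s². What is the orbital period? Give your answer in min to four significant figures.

r_p = 6371 + 319.4 = 6690.4 km = 6.6904×10⁶ m.
r_a = 6371 + 11570 = 17941 km = 1.7941×10⁷ m.
Semi-major axis a = (r_p + r_a)/2 = (6690.4 + 17941)/2 = 12316 km = 1.232×10⁷ m.
By Kepler's third law T = 2π√(a³/μ) = 2π × 2.165×10³ = 1.360×10⁴ s.
= 226.7 min.

T ≈ 226.7 min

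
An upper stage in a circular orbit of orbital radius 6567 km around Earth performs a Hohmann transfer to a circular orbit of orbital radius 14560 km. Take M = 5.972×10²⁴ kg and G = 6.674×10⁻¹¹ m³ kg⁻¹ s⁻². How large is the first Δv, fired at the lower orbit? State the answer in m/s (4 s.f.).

μ = GM = 6.674×10⁻¹¹ × 5.972×10²⁴ = 3.986×10¹⁴ m³/s².
r₁ = 6567 km = 6.567×10⁶ m.
r₂ = 14560 km = 1.456×10⁷ m.
Transfer ellipse a_t = (r₁ + r₂)/2 = 1.056×10⁷ m.
At r₁: circular v_c1 = √(μ/r₁) = 7791 m/s; transfer-perigee v_p = √[μ(2/r₁ − 1/a_t)] = 9146 m/s.
Δv₁ = v_p − v_c1 = 1356 m/s.

Δv ≈ 1356 m/s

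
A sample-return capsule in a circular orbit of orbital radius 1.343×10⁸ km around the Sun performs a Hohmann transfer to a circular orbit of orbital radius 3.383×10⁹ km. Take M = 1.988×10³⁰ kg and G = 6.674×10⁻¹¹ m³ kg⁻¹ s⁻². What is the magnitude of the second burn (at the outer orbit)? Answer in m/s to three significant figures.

Δv ≈ 4530 m/s

μ = GM = 6.674×10⁻¹¹ × 1.988×10³⁰ = 1.327×10²⁰ m³/s².
r₁ = 1.343×10⁸ km = 1.343×10¹¹ m.
r₂ = 3.383×10⁹ km = 3.383×10¹² m.
Transfer ellipse a_t = (r₁ + r₂)/2 = 1.759×10¹² m.
At r₁: circular v_c1 = √(μ/r₁) = 31430 m/s; transfer-perihelion v_p = √[μ(2/r₁ − 1/a_t)] = 43590 m/s.
At r₂: circular v_c2 = √(μ/r₂) = 6263 m/s; transfer-aphelion v_a = √[μ(2/r₂ − 1/a_t)] = 1731 m/s.
Δv₂ = v_c2 − v_a = 4532 m/s.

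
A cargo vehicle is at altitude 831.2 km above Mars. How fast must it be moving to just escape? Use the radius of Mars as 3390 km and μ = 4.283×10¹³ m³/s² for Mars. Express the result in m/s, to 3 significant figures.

v_esc ≈ 4500 m/s

r = 3390 + 831.2 = 4221.2 km = 4.2212×10⁶ m.
Escape speed v_esc = √(2μ/r) = √(2 × 4.283×10¹³ / 4.221×10⁶) = √(2.029×10⁷) = 4505 m/s.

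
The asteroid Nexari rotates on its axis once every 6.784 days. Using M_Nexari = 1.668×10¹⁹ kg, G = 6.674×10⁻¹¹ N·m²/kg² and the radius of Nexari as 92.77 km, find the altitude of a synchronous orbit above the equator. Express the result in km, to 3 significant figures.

h_sync ≈ 2040 km

μ = GM = 6.674×10⁻¹¹ × 1.668×10¹⁹ = 1.113×10⁹ m³/s².
T = 6.784 days = 5.861×10⁵ s.
A synchronous orbit has period T, so by Kepler's third law a = (μT²/4π²)^(1/3).
μT²/4π² = 1.113×10⁹ × (5.861×10⁵)² / 39.48 = 9.688×10¹⁸ m³.
a = 2.132×10⁶ m = 2131.8 km.
Altitude h = a − R = 2131.8 − 92.77 = 2039.0 km.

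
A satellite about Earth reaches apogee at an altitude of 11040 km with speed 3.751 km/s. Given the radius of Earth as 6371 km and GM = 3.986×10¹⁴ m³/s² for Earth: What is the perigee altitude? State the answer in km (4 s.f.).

perigee altitude ≈ 1353 km

r_a = 6371 + 11040 = 17411 km = 1.741×10⁷ m.
Specific energy ε = v²/2 − μ/r = -1.586×10⁷ J/kg, so a = −μ/(2ε) = 1.257×10⁷ m.
The apsides satisfy r_p + r_a = 2a, so the perigee radius is 2a − r_a = 7.724×10⁶ m = 7723.7 km.
Perigee altitude = 7723.7 − 6371 = 1352.7 km.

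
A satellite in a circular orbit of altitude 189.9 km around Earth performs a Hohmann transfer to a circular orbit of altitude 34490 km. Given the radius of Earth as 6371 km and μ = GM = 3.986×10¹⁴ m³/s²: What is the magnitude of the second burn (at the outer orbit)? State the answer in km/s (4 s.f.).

Δv ≈ 1.480 km/s

r₁ = 6371 + 189.9 = 6560.9 km = 6.5609×10⁶ m.
r₂ = 6371 + 34490 = 40861 km = 4.0861×10⁷ m.
Transfer ellipse a_t = (r₁ + r₂)/2 = 2.371×10⁷ m.
At r₁: circular v_c1 = √(μ/r₁) = 7794 m/s; transfer-perigee v_p = √[μ(2/r₁ − 1/a_t)] = 10230 m/s.
At r₂: circular v_c2 = √(μ/r₂) = 3123 m/s; transfer-apogee v_a = √[μ(2/r₂ − 1/a_t)] = 1643 m/s.
Δv₂ = v_c2 − v_a = 1480 m/s.
= 1.480 km/s.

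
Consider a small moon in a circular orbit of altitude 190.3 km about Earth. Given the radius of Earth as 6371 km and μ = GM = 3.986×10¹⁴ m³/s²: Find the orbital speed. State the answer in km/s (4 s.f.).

v ≈ 7.794 km/s

r = 6371 + 190.3 = 6561.3 km = 6.5613×10⁶ m.
For a circular orbit v = √(μ/r) = √(3.986×10¹⁴ / 6.561×10⁶) = √(6.075×10⁷) = 7794 m/s.
That is 7.794 km/s.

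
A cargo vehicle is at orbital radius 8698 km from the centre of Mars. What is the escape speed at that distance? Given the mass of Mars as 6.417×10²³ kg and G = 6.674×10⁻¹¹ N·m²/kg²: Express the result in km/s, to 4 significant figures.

μ = GM = 6.674×10⁻¹¹ × 6.417×10²³ = 4.283×10¹³ m³/s².
r = 8698 km = 8.698×10⁶ m.
Escape speed v_esc = √(2μ/r) = √(2 × 4.283×10¹³ / 8.698×10⁶) = √(9.848×10⁶) = 3138 m/s.
= 3.138 km/s.

v_esc ≈ 3.138 km/s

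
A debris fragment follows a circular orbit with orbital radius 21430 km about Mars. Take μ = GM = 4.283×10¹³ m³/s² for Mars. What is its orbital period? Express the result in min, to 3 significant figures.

T ≈ 1590 min

r = 21430 km = 2.143×10⁷ m.
Kepler's third law: T = 2π√(r³/μ) = 2π√((2.143×10⁷)³ / 4.283×10¹³).
r³/μ = 2.298×10⁸ s², so T = 2π × 1.516×10⁴ = 9.524×10⁴ s.
Converting: 9.524×10⁴ s ÷ 60.00 = 1587 min.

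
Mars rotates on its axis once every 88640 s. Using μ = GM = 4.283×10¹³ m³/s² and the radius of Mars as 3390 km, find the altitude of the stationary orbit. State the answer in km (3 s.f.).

A synchronous orbit has period T, so by Kepler's third law a = (μT²/4π²)^(1/3).
μT²/4π² = 4.283×10¹³ × (8.864×10⁴)² / 39.48 = 8.524×10²¹ m³.
a = 2.043×10⁷ m = 20428 km.
Altitude h = a − R = 20428 − 3390 = 17038 km.

h_sync ≈ 17000 km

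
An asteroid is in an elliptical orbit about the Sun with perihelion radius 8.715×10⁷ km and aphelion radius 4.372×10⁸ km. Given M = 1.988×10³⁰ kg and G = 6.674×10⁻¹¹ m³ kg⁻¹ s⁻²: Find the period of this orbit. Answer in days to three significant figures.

T ≈ 848 days

μ = GM = 6.674×10⁻¹¹ × 1.988×10³⁰ = 1.327×10²⁰ m³/s².
Semi-major axis a = (r_p + r_a)/2 = (8.7150×10⁷ + 4.3720×10⁸)/2 = 2.6218×10⁸ km = 2.622×10¹¹ m.
By Kepler's third law T = 2π√(a³/μ) = 2π × 1.165×10⁷ = 7.323×10⁷ s.
= 847.5 days.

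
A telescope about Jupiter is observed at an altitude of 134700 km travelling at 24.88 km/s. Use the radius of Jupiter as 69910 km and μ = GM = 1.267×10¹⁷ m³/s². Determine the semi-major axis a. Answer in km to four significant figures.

a ≈ 2.045×10⁵ km

r = 69910 + 134700 = 2.0461×10⁵ km = 2.046×10⁸ m.
Vis-viva rearranged: 1/a = 2/r − v²/μ = 9.775×10⁻⁹ − 4.886×10⁻⁹ = 4.889×10⁻⁹ m⁻¹.
a = 2.045×10⁸ m = 2.0454×10⁵ km.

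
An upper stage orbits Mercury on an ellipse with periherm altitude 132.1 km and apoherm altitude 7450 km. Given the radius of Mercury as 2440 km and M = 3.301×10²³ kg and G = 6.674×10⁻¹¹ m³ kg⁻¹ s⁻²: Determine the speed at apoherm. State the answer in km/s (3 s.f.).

v ≈ 0.959 km/s

μ = GM = 6.674×10⁻¹¹ × 3.301×10²³ = 2.203×10¹³ m³/s².
r_p = 2440 + 132.1 = 2572.1 km = 2.5721×10⁶ m.
r_a = 2440 + 7450 = 9890.0 km = 9.8900×10⁶ m.
Semi-major axis a = (r_p + r_a)/2 = 6231.1 km = 6.231×10⁶ m.
Vis-viva: v² = μ(2/r − 1/a) = 2.203×10¹³ × (2.022×10⁻⁷ − 1.605×10⁻⁷) = 9.195×10⁵ m²/s².
v = 958.9 m/s = 0.9589 km/s.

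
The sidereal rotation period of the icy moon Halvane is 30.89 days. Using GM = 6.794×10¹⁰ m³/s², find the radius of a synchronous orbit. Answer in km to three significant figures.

T = 30.89 days = 2.669×10⁶ s.
A synchronous orbit has period T, so by Kepler's third law a = (μT²/4π²)^(1/3).
μT²/4π² = 6.794×10¹⁰ × (2.669×10⁶)² / 39.48 = 1.226×10²² m³.
a = 2.306×10⁷ m = 23057 km.

r_sync ≈ 23100 km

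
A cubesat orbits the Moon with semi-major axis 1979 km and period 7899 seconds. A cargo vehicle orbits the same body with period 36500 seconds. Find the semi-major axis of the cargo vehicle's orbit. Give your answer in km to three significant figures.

a₂ ≈ 5490 km

Kepler's third law: a³ ∝ T², so a₂ = a₁ (T₂/T₁)^(2/3).
T₂/T₁ = 4.621, (T₂/T₁)^(2/3) = 2.774.
a₂ = 1979 × 2.774 = 5490 km.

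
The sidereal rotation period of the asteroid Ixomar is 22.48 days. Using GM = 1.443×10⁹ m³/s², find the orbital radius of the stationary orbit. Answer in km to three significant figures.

T = 22.48 days = 1.942×10⁶ s.
A synchronous orbit has period T, so by Kepler's third law a = (μT²/4π²)^(1/3).
μT²/4π² = 1.443×10⁹ × (1.942×10⁶)² / 39.48 = 1.379×10²⁰ m³.
a = 5.166×10⁶ m = 5166.3 km.

r_sync ≈ 5170 km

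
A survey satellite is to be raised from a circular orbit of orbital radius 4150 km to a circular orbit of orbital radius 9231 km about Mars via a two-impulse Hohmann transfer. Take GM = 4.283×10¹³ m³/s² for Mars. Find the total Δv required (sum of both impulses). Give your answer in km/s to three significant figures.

r₁ = 4150 km = 4.150×10⁶ m.
r₂ = 9231 km = 9.231×10⁶ m.
Transfer ellipse a_t = (r₁ + r₂)/2 = 6.690×10⁶ m.
At r₁: circular v_c1 = √(μ/r₁) = 3213 m/s; transfer-periapsis v_p = √[μ(2/r₁ − 1/a_t)] = 3774 m/s.
Δv₁ = v_p − v_c1 = 561.0 m/s.
At r₂: circular v_c2 = √(μ/r₂) = 2154 m/s; transfer-apoapsis v_a = √[μ(2/r₂ − 1/a_t)] = 1696 m/s.
Δv₂ = v_c2 − v_a = 457.6 m/s.
Total Δv = Δv₁ + Δv₂ = 1019 m/s = 1.019 km/s.

Δv_total ≈ 1.02 km/s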